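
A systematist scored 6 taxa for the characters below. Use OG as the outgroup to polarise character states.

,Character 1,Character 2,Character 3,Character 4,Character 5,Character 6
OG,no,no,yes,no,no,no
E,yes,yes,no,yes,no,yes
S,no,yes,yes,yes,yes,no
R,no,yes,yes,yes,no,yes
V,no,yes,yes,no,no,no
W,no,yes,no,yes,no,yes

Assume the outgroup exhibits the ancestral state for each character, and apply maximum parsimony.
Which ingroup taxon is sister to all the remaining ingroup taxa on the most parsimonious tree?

Character polarity is set by the outgroup: the derived state is whichever differs from the outgroup's state, so for Character 3 the derived state is 'no', and for the remaining characters it is 'yes'.
Character 1 (derived state 'yes') is unique to E (autapomorphy; uninformative for grouping).
Character 2 (derived state 'yes') is shared by all ingroup taxa — unites the whole ingroup.
Character 3 (derived state 'no') is shared by E and W — a synapomorphy uniting that clade.
Only E, R, S, and W show the derived state 'yes' for Character 4, supporting them as a clade.
Character 5: derived state 'yes' in S only — an autapomorphy, so it tells us nothing about relationships among taxa.
Character 6 (derived state 'yes') is shared by E, R, and W — a synapomorphy uniting that clade.
Most parsimonious ingroup topology: ((((E,W),R),S),V).
V is sister to the clade containing all other ingroup taxa, so it is the earliest-diverging (most basal) ingroup lineage.

V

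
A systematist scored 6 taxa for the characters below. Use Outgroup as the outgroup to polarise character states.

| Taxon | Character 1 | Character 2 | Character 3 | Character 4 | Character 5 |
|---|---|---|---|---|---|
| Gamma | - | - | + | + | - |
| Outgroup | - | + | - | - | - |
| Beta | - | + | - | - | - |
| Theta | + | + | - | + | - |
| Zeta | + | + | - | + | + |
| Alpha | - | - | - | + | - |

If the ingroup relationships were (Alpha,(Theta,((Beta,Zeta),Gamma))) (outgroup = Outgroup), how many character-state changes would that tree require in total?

Map each character onto (Alpha,(Theta,((Beta,Zeta),Gamma))) (rooted by Outgroup) and count the minimum state changes it requires (Fitch parsimony):
Character 1: 2; Character 2: 2; Character 3: 1; Character 4: 2; Character 5: 1.
Total tree length = 8.

8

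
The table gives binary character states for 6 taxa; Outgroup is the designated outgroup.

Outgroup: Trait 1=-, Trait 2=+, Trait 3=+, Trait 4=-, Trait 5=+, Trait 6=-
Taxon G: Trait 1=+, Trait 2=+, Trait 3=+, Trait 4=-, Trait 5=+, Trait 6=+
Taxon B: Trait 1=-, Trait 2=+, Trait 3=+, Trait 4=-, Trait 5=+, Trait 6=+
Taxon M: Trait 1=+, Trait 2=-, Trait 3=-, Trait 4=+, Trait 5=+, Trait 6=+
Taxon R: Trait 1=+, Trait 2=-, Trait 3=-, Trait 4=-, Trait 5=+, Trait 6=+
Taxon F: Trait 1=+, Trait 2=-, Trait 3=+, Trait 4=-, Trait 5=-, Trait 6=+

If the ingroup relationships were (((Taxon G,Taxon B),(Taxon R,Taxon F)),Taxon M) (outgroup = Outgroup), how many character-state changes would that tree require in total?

9

Map each character onto (((Taxon G,Taxon B),(Taxon R,Taxon F)),Taxon M) (rooted by Outgroup) and count the minimum state changes it requires (Fitch parsimony):
Trait 1: 2; Trait 2: 2; Trait 3: 2; Trait 4: 1; Trait 5: 1; Trait 6: 1.
Total tree length = 9.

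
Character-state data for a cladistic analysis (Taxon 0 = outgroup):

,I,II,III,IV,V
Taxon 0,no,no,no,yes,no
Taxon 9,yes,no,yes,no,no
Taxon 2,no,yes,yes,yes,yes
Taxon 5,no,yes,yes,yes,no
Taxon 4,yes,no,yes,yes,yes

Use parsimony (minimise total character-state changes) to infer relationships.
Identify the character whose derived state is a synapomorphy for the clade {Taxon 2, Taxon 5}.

Character polarity is set by the outgroup: the derived state is whichever differs from the outgroup's state, so for IV the derived state is 'no', and for the remaining characters it is 'yes'.
Only Taxon 4 and Taxon 9 show the derived state 'yes' for I, supporting them as a clade.
Only Taxon 2 and Taxon 5 show the derived state 'yes' for II, supporting them as a clade.
All ingroup taxa share the derived state 'yes' for III; it defines the ingroup but does not resolve relationships within it.
IV: derived state 'no' in Taxon 9 only — an autapomorphy, so it tells us nothing about relationships among taxa.
V groups Taxon 2 and Taxon 4, which is incompatible with the clades supported by the remaining characters; treating it as convergent (homoplasy) costs fewer steps than any alternative tree.
Most parsimonious ingroup topology: ((Taxon 9,Taxon 4),(Taxon 2,Taxon 5)).
The clade {Taxon 2, Taxon 5} is supported by II: its derived state 'yes' occurs in exactly those taxa and in no other taxon (including the outgroup).

II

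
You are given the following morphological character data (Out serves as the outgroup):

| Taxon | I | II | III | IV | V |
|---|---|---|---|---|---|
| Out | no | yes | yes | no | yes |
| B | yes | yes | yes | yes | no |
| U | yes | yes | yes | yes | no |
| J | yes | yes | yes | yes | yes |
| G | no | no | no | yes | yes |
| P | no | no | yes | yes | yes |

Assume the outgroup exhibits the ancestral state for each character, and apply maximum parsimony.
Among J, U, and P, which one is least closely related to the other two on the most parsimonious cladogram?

P

Character polarity is set by the outgroup: the derived state is whichever differs from the outgroup's state, so for II, III, V the derived state is 'no', and for the remaining characters it is 'yes'.
I (derived state 'yes') is shared by B, J, and U — a synapomorphy uniting that clade.
II (derived state 'no') is shared by G and P — a synapomorphy uniting that clade.
III (derived state 'no') is unique to G (autapomorphy; uninformative for grouping).
IV (derived state 'yes') is shared by all ingroup taxa — unites the whole ingroup.
V (derived state 'no') is shared by B and U — a synapomorphy uniting that clade.
Most parsimonious ingroup topology: (((B,U),J),(G,P)).
U and J share a more recent common ancestor with each other than either does with P, so P is the least closely related of the three.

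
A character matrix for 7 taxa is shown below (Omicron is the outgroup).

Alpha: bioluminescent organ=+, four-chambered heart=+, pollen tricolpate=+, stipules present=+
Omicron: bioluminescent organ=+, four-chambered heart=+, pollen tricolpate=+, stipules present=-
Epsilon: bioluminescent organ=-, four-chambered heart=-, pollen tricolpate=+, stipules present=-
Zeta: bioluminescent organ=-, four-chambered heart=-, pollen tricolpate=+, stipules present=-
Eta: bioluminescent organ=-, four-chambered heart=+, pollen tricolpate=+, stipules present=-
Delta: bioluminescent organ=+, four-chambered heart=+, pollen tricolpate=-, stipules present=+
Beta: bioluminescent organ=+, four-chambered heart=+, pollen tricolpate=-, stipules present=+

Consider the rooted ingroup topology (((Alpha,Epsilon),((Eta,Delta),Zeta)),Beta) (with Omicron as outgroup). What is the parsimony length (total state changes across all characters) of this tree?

10

Map each character onto (((Alpha,Epsilon),((Eta,Delta),Zeta)),Beta) (rooted by Omicron) and count the minimum state changes it requires (Fitch parsimony):
bioluminescent organ: 3; four-chambered heart: 2; pollen tricolpate: 2; stipules present: 3.
Total tree length = 10.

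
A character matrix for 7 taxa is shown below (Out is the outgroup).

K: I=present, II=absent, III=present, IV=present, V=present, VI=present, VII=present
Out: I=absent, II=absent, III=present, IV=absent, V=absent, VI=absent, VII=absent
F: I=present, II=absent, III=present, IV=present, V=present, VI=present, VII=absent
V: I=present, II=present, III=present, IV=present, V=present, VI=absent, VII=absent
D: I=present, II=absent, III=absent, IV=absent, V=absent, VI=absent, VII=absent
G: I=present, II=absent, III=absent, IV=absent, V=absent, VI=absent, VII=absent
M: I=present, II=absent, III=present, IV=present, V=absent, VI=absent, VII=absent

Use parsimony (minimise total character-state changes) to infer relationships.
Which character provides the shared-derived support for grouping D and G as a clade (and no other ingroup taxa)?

III

Character polarity is set by the outgroup: the derived state is whichever differs from the outgroup's state, so for III the derived state is 'absent', and for the remaining characters it is 'present'.
All ingroup taxa share the derived state 'present' for I; it defines the ingroup but does not resolve relationships within it.
II: derived state 'present' in V only — an autapomorphy, so it tells us nothing about relationships among taxa.
III (derived state 'absent') is shared by D and G — a synapomorphy uniting that clade.
IV (derived state 'present') is shared by F, K, M, and V — a synapomorphy uniting that clade.
Only F, K, and V show the derived state 'present' for V, supporting them as a clade.
VI: derived state 'present' in F and K only — synapomorphy for {F, K}.
VII: derived state 'present' in K only — an autapomorphy, so it tells us nothing about relationships among taxa.
Most parsimonious ingroup topology: ((M,((K,F),V)),(D,G)).
The clade {D, G} is supported by III: its derived state 'absent' occurs in exactly those taxa and in no other taxon (including the outgroup).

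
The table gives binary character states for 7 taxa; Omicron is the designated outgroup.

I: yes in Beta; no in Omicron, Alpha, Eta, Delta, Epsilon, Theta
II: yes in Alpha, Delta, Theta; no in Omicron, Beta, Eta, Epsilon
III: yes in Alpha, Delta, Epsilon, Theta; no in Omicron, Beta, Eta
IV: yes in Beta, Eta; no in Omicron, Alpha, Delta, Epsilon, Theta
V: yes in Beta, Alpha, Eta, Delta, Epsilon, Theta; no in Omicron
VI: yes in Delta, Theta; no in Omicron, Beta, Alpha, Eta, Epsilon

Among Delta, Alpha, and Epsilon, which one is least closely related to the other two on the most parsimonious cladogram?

The outgroup has state 'no' for every character, so 'yes' is the derived state throughout.
I: derived state 'yes' in Beta only — an autapomorphy, so it tells us nothing about relationships among taxa.
II (derived state 'yes') is shared by Alpha, Delta, and Theta — a synapomorphy uniting that clade.
III: derived state 'yes' in Alpha, Delta, Epsilon, and Theta only — synapomorphy for {Alpha, Delta, Epsilon, Theta}.
Only Beta and Eta show the derived state 'yes' for IV, supporting them as a clade.
All ingroup taxa share the derived state 'yes' for V; it defines the ingroup but does not resolve relationships within it.
VI (derived state 'yes') is shared by Delta and Theta — a synapomorphy uniting that clade.
Most parsimonious ingroup topology: ((Beta,Eta),((Alpha,(Delta,Theta)),Epsilon)).
Delta and Alpha share a more recent common ancestor with each other than either does with Epsilon, so Epsilon is the least closely related of the three.

Epsilon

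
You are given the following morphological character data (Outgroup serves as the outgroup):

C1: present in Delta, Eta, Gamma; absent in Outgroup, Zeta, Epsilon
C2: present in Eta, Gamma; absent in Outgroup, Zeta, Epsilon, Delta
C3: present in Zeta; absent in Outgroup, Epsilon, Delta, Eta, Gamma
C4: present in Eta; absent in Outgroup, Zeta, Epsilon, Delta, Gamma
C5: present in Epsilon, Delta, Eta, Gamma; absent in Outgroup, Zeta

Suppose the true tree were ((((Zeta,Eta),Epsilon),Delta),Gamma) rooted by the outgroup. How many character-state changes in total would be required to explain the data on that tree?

Map each character onto ((((Zeta,Eta),Epsilon),Delta),Gamma) (rooted by Outgroup) and count the minimum state changes it requires (Fitch parsimony):
C1: 3; C2: 2; C3: 1; C4: 1; C5: 2.
Total tree length = 9.

9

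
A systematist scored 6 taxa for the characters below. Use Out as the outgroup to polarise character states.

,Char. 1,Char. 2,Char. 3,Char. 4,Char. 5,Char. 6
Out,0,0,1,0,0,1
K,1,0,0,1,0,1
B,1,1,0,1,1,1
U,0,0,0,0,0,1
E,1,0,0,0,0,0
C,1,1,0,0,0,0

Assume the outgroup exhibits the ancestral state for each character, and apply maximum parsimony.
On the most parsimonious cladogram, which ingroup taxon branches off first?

U

Character polarity is set by the outgroup: the derived state is whichever differs from the outgroup's state, so for Char. 3, Char. 6 the derived state is '0', and for the remaining characters it is '1'.
Only B, C, E, and K show the derived state '1' for Char. 1, supporting them as a clade.
Char. 2 (state '1') occurs in B and C but conflicts with the nesting implied by the other characters — most parsimoniously interpreted as homoplasy.
All ingroup taxa share the derived state '0' for Char. 3; it defines the ingroup but does not resolve relationships within it.
Char. 4 (derived state '1') is shared by B and K — a synapomorphy uniting that clade.
Char. 5: derived state '1' in B only — an autapomorphy, so it tells us nothing about relationships among taxa.
Char. 6 (derived state '0') is shared by C and E — a synapomorphy uniting that clade.
Most parsimonious ingroup topology: (((K,B),(E,C)),U).
U is sister to the clade containing all other ingroup taxa, so it is the earliest-diverging (most basal) ingroup lineage.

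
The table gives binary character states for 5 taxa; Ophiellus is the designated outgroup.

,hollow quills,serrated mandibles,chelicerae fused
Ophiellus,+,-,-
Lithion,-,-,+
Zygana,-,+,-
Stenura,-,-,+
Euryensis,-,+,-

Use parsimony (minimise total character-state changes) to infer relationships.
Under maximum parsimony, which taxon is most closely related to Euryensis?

Character polarity is set by the outgroup: the derived state is whichever differs from the outgroup's state, so for hollow quills the derived state is '-', and for the remaining characters it is '+'.
All ingroup taxa share the derived state '-' for hollow quills; it defines the ingroup but does not resolve relationships within it.
Only Euryensis and Zygana show the derived state '+' for serrated mandibles, supporting them as a clade.
chelicerae fused (derived state '+') is shared by Lithion and Stenura — a synapomorphy uniting that clade.
Most parsimonious ingroup topology: ((Lithion,Stenura),(Zygana,Euryensis)).
Euryensis and Zygana form a cherry on this tree, so they are sister taxa.

Zygana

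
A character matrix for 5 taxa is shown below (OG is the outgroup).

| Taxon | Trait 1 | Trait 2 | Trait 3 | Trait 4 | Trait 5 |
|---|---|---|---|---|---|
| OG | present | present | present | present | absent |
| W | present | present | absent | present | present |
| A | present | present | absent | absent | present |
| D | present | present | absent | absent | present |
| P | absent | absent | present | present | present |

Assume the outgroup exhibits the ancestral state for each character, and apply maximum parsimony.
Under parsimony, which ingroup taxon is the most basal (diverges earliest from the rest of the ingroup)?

P

Character polarity is set by the outgroup: the derived state is whichever differs from the outgroup's state, so for Trait 1, Trait 2, Trait 3, Trait 4 the derived state is 'absent', and for the remaining characters it is 'present'.
Trait 1 (derived state 'absent') is unique to P (autapomorphy; uninformative for grouping).
Trait 2 (derived state 'absent') is unique to P (autapomorphy; uninformative for grouping).
Trait 3: derived state 'absent' in A, D, and W only — synapomorphy for {A, D, W}.
Trait 4 (derived state 'absent') is shared by A and D — a synapomorphy uniting that clade.
All ingroup taxa share the derived state 'present' for Trait 5; it defines the ingroup but does not resolve relationships within it.
Most parsimonious ingroup topology: ((W,(A,D)),P).
P is sister to the clade containing all other ingroup taxa, so it is the earliest-diverging (most basal) ingroup lineage.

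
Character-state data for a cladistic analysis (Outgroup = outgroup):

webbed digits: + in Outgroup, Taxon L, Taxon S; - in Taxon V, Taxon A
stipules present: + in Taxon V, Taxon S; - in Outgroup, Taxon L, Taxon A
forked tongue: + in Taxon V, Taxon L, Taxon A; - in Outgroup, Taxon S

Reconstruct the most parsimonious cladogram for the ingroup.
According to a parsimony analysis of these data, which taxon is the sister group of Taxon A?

Taxon V

Character polarity is set by the outgroup: the derived state is whichever differs from the outgroup's state, so for webbed digits the derived state is '-', and for the remaining characters it is '+'.
webbed digits: derived state '-' in Taxon A and Taxon V only — synapomorphy for {Taxon A, Taxon V}.
stipules present groups Taxon S and Taxon V, which is incompatible with the clades supported by the remaining characters; treating it as convergent (homoplasy) costs fewer steps than any alternative tree.
forked tongue: derived state '+' in Taxon A, Taxon L, and Taxon V only — synapomorphy for {Taxon A, Taxon L, Taxon V}.
Most parsimonious ingroup topology: (((Taxon V,Taxon A),Taxon L),Taxon S).
Taxon A and Taxon V form a cherry on this tree, so they are sister taxa.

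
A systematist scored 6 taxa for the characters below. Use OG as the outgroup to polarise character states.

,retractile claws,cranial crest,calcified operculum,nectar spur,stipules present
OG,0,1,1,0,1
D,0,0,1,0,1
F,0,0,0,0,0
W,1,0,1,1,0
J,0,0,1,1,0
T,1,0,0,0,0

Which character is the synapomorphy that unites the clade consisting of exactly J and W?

Character polarity is set by the outgroup: the derived state is whichever differs from the outgroup's state, so for cranial crest, calcified operculum, stipules present the derived state is '0', and for the remaining characters it is '1'.
retractile claws groups T and W, which is incompatible with the clades supported by the remaining characters; treating it as convergent (homoplasy) costs fewer steps than any alternative tree.
All ingroup taxa share the derived state '0' for cranial crest; it defines the ingroup but does not resolve relationships within it.
calcified operculum (derived state '0') is shared by F and T — a synapomorphy uniting that clade.
Only J and W show the derived state '1' for nectar spur, supporting them as a clade.
Only F, J, T, and W show the derived state '0' for stipules present, supporting them as a clade.
Most parsimonious ingroup topology: (D,((F,T),(W,J))).
The clade {J, W} is supported by nectar spur: its derived state '1' occurs in exactly those taxa and in no other taxon (including the outgroup).

nectar spur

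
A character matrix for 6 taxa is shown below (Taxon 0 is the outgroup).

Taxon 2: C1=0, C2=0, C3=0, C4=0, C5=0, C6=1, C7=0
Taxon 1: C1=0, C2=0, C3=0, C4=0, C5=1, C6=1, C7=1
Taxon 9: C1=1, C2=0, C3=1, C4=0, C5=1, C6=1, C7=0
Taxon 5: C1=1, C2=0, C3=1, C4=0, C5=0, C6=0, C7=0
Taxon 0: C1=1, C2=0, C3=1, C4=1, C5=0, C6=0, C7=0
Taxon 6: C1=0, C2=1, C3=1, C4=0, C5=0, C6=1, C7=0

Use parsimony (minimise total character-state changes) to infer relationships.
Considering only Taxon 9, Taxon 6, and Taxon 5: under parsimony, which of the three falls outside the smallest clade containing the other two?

Character polarity is set by the outgroup: the derived state is whichever differs from the outgroup's state, so for C1, C3, C4 the derived state is '0', and for the remaining characters it is '1'.
C1: derived state '0' in Taxon 1, Taxon 2, and Taxon 6 only — synapomorphy for {Taxon 1, Taxon 2, Taxon 6}.
C2 (derived state '1') is unique to Taxon 6 (autapomorphy; uninformative for grouping).
Only Taxon 1 and Taxon 2 show the derived state '0' for C3, supporting them as a clade.
All ingroup taxa share the derived state '0' for C4; it defines the ingroup but does not resolve relationships within it.
C5 groups Taxon 1 and Taxon 9, which is incompatible with the clades supported by the remaining characters; treating it as convergent (homoplasy) costs fewer steps than any alternative tree.
Only Taxon 1, Taxon 2, Taxon 6, and Taxon 9 show the derived state '1' for C6, supporting them as a clade.
C7 (derived state '1') is unique to Taxon 1 (autapomorphy; uninformative for grouping).
Most parsimonious ingroup topology: (((Taxon 6,(Taxon 2,Taxon 1)),Taxon 9),Taxon 5).
Taxon 9 and Taxon 6 share a more recent common ancestor with each other than either does with Taxon 5, so Taxon 5 is the least closely related of the three.

Taxon 5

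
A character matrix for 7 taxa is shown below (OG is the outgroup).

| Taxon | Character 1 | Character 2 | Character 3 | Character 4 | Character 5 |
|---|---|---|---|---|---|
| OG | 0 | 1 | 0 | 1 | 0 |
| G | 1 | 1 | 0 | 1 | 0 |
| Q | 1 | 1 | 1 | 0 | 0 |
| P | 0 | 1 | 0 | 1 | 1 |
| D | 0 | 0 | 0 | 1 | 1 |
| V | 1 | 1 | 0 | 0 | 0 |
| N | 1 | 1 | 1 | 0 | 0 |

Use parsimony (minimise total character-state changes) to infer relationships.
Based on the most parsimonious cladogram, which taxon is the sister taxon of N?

Character polarity is set by the outgroup: the derived state is whichever differs from the outgroup's state, so for Character 2, Character 4 the derived state is '0', and for the remaining characters it is '1'.
Character 1: derived state '1' in G, N, Q, and V only — synapomorphy for {G, N, Q, V}.
Character 2 (derived state '0') is unique to D (autapomorphy; uninformative for grouping).
Only N and Q show the derived state '1' for Character 3, supporting them as a clade.
Character 4: derived state '0' in N, Q, and V only — synapomorphy for {N, Q, V}.
Only D and P show the derived state '1' for Character 5, supporting them as a clade.
Most parsimonious ingroup topology: ((G,(V,(N,Q))),(P,D)).
N and Q form a cherry on this tree, so they are sister taxa.

Q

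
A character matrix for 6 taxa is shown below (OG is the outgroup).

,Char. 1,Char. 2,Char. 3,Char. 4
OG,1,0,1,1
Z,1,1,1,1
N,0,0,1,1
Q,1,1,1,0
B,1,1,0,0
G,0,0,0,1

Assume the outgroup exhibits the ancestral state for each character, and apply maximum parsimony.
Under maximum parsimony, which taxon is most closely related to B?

Character polarity is set by the outgroup: the derived state is whichever differs from the outgroup's state, so for Char. 1, Char. 3, Char. 4 the derived state is '0', and for the remaining characters it is '1'.
Only G and N show the derived state '0' for Char. 1, supporting them as a clade.
Char. 2: derived state '1' in B, Q, and Z only — synapomorphy for {B, Q, Z}.
Char. 3 (state '0') occurs in B and G but conflicts with the nesting implied by the other characters — most parsimoniously interpreted as homoplasy.
Char. 4: derived state '0' in B and Q only — synapomorphy for {B, Q}.
Most parsimonious ingroup topology: ((Z,(Q,B)),(N,G)).
B and Q form a cherry on this tree, so they are sister taxa.

Q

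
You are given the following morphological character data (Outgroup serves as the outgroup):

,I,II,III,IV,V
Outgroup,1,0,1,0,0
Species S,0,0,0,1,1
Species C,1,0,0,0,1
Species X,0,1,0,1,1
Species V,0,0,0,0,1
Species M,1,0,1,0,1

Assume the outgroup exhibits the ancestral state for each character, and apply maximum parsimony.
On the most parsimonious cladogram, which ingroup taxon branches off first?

Species M

Character polarity is set by the outgroup: the derived state is whichever differs from the outgroup's state, so for I, III the derived state is '0', and for the remaining characters it is '1'.
Only Species S, Species V, and Species X show the derived state '0' for I, supporting them as a clade.
II: derived state '1' in Species X only — an autapomorphy, so it tells us nothing about relationships among taxa.
III (derived state '0') is shared by Species C, Species S, Species V, and Species X — a synapomorphy uniting that clade.
IV (derived state '1') is shared by Species S and Species X — a synapomorphy uniting that clade.
V (derived state '1') is shared by all ingroup taxa — unites the whole ingroup.
Most parsimonious ingroup topology: ((((Species S,Species X),Species V),Species C),Species M).
Species M is sister to the clade containing all other ingroup taxa, so it is the earliest-diverging (most basal) ingroup lineage.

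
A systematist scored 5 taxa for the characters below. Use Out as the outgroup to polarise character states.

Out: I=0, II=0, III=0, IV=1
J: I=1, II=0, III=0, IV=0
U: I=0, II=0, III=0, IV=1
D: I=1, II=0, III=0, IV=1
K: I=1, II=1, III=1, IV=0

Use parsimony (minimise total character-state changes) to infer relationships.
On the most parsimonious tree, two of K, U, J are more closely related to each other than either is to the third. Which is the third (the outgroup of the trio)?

U

Character polarity is set by the outgroup: the derived state is whichever differs from the outgroup's state, so for IV the derived state is '0', and for the remaining characters it is '1'.
I: derived state '1' in D, J, and K only — synapomorphy for {D, J, K}.
II (derived state '1') is unique to K (autapomorphy; uninformative for grouping).
III (derived state '1') is unique to K (autapomorphy; uninformative for grouping).
IV: derived state '0' in J and K only — synapomorphy for {J, K}.
Most parsimonious ingroup topology: (((J,K),D),U).
K and J share a more recent common ancestor with each other than either does with U, so U is the least closely related of the three.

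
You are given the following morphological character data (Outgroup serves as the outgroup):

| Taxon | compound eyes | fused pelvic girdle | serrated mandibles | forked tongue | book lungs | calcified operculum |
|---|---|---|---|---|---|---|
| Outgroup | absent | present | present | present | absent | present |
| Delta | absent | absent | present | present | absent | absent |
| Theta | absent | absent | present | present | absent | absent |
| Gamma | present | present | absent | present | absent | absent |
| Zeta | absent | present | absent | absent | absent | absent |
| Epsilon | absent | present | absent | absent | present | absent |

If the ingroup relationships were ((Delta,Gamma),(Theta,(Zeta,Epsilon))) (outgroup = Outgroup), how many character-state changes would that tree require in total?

Map each character onto ((Delta,Gamma),(Theta,(Zeta,Epsilon))) (rooted by Outgroup) and count the minimum state changes it requires (Fitch parsimony):
compound eyes: 1; fused pelvic girdle: 2; serrated mandibles: 2; forked tongue: 1; book lungs: 1; calcified operculum: 1.
Total tree length = 8.

8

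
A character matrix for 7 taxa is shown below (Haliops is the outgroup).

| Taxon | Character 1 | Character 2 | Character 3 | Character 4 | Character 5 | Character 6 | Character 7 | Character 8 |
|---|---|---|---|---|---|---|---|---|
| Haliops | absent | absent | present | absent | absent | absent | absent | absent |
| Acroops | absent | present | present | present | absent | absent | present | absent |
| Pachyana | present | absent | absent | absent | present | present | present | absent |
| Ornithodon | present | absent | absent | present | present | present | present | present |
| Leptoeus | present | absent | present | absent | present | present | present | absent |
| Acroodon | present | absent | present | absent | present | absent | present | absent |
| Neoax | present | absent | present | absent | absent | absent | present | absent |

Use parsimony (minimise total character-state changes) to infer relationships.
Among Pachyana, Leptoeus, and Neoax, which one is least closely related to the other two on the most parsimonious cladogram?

Neoax

Character polarity is set by the outgroup: the derived state is whichever differs from the outgroup's state, so for Character 3 the derived state is 'absent', and for the remaining characters it is 'present'.
Character 1 (derived state 'present') is shared by Acroodon, Leptoeus, Neoax, Ornithodon, and Pachyana — a synapomorphy uniting that clade.
Character 2: derived state 'present' in Acroops only — an autapomorphy, so it tells us nothing about relationships among taxa.
Character 3 (derived state 'absent') is shared by Ornithodon and Pachyana — a synapomorphy uniting that clade.
Character 4 groups Acroops and Ornithodon, which is incompatible with the clades supported by the remaining characters; treating it as convergent (homoplasy) costs fewer steps than any alternative tree.
Character 5 (derived state 'present') is shared by Acroodon, Leptoeus, Ornithodon, and Pachyana — a synapomorphy uniting that clade.
Character 6 (derived state 'present') is shared by Leptoeus, Ornithodon, and Pachyana — a synapomorphy uniting that clade.
All ingroup taxa share the derived state 'present' for Character 7; it defines the ingroup but does not resolve relationships within it.
Character 8: derived state 'present' in Ornithodon only — an autapomorphy, so it tells us nothing about relationships among taxa.
Most parsimonious ingroup topology: (Acroops,((((Pachyana,Ornithodon),Leptoeus),Acroodon),Neoax)).
Leptoeus and Pachyana share a more recent common ancestor with each other than either does with Neoax, so Neoax is the least closely related of the three.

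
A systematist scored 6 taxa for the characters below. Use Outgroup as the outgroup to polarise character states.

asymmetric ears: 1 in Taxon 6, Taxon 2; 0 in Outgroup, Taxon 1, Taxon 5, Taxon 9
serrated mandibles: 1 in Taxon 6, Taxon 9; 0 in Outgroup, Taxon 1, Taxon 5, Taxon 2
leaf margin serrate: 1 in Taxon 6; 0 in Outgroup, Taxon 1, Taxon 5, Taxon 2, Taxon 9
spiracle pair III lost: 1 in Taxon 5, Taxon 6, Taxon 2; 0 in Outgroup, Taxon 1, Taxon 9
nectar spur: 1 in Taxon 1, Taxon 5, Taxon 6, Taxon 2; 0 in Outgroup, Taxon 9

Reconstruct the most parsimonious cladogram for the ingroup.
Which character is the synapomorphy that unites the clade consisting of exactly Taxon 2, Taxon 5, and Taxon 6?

spiracle pair III lost

The outgroup has state '0' for every character, so '1' is the derived state throughout.
asymmetric ears (derived state '1') is shared by Taxon 2 and Taxon 6 — a synapomorphy uniting that clade.
serrated mandibles groups Taxon 6 and Taxon 9, which is incompatible with the clades supported by the remaining characters; treating it as convergent (homoplasy) costs fewer steps than any alternative tree.
leaf margin serrate (derived state '1') is unique to Taxon 6 (autapomorphy; uninformative for grouping).
spiracle pair III lost: derived state '1' in Taxon 2, Taxon 5, and Taxon 6 only — synapomorphy for {Taxon 2, Taxon 5, Taxon 6}.
Only Taxon 1, Taxon 2, Taxon 5, and Taxon 6 show the derived state '1' for nectar spur, supporting them as a clade.
Most parsimonious ingroup topology: ((Taxon 1,(Taxon 5,(Taxon 6,Taxon 2))),Taxon 9).
The clade {Taxon 2, Taxon 5, Taxon 6} is supported by spiracle pair III lost: its derived state '1' occurs in exactly those taxa and in no other taxon (including the outgroup).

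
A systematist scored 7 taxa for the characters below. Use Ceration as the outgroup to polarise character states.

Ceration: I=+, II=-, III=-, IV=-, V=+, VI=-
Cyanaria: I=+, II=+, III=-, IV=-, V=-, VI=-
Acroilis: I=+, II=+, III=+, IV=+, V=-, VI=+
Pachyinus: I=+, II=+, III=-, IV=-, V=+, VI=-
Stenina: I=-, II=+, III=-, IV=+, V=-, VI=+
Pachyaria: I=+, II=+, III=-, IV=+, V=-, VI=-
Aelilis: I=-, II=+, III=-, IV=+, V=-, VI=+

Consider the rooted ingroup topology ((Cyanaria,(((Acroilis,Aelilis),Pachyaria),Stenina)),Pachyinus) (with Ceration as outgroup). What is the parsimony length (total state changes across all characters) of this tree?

8

Map each character onto ((Cyanaria,(((Acroilis,Aelilis),Pachyaria),Stenina)),Pachyinus) (rooted by Ceration) and count the minimum state changes it requires (Fitch parsimony):
I: 2; II: 1; III: 1; IV: 1; V: 1; VI: 2.
Total tree length = 8.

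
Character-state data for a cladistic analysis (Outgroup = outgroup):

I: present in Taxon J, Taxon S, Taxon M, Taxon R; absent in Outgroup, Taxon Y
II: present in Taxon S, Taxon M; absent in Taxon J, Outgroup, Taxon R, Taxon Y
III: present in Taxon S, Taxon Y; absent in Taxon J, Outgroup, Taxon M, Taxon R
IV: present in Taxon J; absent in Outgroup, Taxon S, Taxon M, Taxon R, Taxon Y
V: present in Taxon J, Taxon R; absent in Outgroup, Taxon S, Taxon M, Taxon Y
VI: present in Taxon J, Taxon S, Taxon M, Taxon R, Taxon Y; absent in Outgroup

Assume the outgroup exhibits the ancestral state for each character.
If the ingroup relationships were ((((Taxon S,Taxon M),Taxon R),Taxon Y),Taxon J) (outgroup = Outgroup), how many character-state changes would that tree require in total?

Map each character onto ((((Taxon S,Taxon M),Taxon R),Taxon Y),Taxon J) (rooted by Outgroup) and count the minimum state changes it requires (Fitch parsimony):
I: 2; II: 1; III: 2; IV: 1; V: 2; VI: 1.
Total tree length = 9.

9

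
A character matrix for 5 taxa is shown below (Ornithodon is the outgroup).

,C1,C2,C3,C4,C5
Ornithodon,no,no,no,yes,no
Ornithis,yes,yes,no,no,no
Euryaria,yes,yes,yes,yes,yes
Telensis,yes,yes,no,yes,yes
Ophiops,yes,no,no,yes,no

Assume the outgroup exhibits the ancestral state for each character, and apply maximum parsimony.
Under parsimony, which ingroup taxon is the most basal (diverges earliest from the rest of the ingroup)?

Ophiops

Character polarity is set by the outgroup: the derived state is whichever differs from the outgroup's state, so for C4 the derived state is 'no', and for the remaining characters it is 'yes'.
All ingroup taxa share the derived state 'yes' for C1; it defines the ingroup but does not resolve relationships within it.
C2: derived state 'yes' in Euryaria, Ornithis, and Telensis only — synapomorphy for {Euryaria, Ornithis, Telensis}.
C3 (derived state 'yes') is unique to Euryaria (autapomorphy; uninformative for grouping).
C4: derived state 'no' in Ornithis only — an autapomorphy, so it tells us nothing about relationships among taxa.
C5: derived state 'yes' in Euryaria and Telensis only — synapomorphy for {Euryaria, Telensis}.
Most parsimonious ingroup topology: ((Ornithis,(Euryaria,Telensis)),Ophiops).
Ophiops is sister to the clade containing all other ingroup taxa, so it is the earliest-diverging (most basal) ingroup lineage.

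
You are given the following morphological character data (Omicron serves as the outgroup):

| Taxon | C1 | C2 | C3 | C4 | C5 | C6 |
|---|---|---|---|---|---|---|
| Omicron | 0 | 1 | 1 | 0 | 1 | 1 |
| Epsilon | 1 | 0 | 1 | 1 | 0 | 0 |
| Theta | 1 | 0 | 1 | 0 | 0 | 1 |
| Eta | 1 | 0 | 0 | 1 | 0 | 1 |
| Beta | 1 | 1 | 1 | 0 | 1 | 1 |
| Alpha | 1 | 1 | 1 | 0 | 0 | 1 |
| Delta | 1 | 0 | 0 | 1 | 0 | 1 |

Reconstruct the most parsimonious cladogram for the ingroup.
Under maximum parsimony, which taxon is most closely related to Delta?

Character polarity is set by the outgroup: the derived state is whichever differs from the outgroup's state, so for C2, C3, C5, C6 the derived state is '0', and for the remaining characters it is '1'.
C1 (derived state '1') is shared by all ingroup taxa — unites the whole ingroup.
Only Delta, Epsilon, Eta, and Theta show the derived state '0' for C2, supporting them as a clade.
Only Delta and Eta show the derived state '0' for C3, supporting them as a clade.
Only Delta, Epsilon, and Eta show the derived state '1' for C4, supporting them as a clade.
Only Alpha, Delta, Epsilon, Eta, and Theta show the derived state '0' for C5, supporting them as a clade.
C6 (derived state '0') is unique to Epsilon (autapomorphy; uninformative for grouping).
Most parsimonious ingroup topology: ((((Epsilon,(Eta,Delta)),Theta),Alpha),Beta).
Delta and Eta form a cherry on this tree, so they are sister taxa.

Eta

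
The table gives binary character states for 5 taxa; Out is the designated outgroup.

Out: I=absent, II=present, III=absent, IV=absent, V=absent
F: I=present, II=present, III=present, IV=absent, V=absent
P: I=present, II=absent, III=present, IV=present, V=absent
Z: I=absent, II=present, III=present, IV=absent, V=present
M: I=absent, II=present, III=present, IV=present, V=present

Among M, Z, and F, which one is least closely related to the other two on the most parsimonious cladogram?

F

Character polarity is set by the outgroup: the derived state is whichever differs from the outgroup's state, so for II the derived state is 'absent', and for the remaining characters it is 'present'.
I (derived state 'present') is shared by F and P — a synapomorphy uniting that clade.
II (derived state 'absent') is unique to P (autapomorphy; uninformative for grouping).
All ingroup taxa share the derived state 'present' for III; it defines the ingroup but does not resolve relationships within it.
IV (state 'present') occurs in M and P but conflicts with the nesting implied by the other characters — most parsimoniously interpreted as homoplasy.
V: derived state 'present' in M and Z only — synapomorphy for {M, Z}.
Most parsimonious ingroup topology: ((F,P),(Z,M)).
M and Z share a more recent common ancestor with each other than either does with F, so F is the least closely related of the three.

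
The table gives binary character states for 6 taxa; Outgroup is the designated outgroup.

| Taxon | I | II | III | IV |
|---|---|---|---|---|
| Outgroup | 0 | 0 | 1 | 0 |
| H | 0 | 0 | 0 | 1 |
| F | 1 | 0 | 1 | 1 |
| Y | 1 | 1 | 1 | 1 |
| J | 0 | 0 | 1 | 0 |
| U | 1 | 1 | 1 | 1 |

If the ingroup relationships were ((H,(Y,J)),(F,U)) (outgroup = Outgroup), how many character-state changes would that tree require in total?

Map each character onto ((H,(Y,J)),(F,U)) (rooted by Outgroup) and count the minimum state changes it requires (Fitch parsimony):
I: 2; II: 2; III: 1; IV: 2.
Total tree length = 7.

7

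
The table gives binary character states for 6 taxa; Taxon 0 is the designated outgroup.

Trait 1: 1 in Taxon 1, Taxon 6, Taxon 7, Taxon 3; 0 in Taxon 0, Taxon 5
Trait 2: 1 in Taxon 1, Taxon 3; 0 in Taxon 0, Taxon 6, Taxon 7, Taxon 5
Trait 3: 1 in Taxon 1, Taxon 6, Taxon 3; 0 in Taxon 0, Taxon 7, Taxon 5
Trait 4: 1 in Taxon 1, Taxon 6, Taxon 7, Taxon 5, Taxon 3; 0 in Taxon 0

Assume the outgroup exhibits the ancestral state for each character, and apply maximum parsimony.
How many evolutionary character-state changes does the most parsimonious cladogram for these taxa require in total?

4

The outgroup has state '0' for every character, so '1' is the derived state throughout.
Trait 1: derived state '1' in Taxon 1, Taxon 3, Taxon 6, and Taxon 7 only — synapomorphy for {Taxon 1, Taxon 3, Taxon 6, Taxon 7}.
Only Taxon 1 and Taxon 3 show the derived state '1' for Trait 2, supporting them as a clade.
Trait 3 (derived state '1') is shared by Taxon 1, Taxon 3, and Taxon 6 — a synapomorphy uniting that clade.
Trait 4 (derived state '1') is shared by all ingroup taxa — unites the whole ingroup.
Most parsimonious ingroup topology: ((((Taxon 1,Taxon 3),Taxon 6),Taxon 7),Taxon 5).
Changes per character on this tree: Trait 1: 1; Trait 2: 1; Trait 3: 1; Trait 4: 1.
Total = 4.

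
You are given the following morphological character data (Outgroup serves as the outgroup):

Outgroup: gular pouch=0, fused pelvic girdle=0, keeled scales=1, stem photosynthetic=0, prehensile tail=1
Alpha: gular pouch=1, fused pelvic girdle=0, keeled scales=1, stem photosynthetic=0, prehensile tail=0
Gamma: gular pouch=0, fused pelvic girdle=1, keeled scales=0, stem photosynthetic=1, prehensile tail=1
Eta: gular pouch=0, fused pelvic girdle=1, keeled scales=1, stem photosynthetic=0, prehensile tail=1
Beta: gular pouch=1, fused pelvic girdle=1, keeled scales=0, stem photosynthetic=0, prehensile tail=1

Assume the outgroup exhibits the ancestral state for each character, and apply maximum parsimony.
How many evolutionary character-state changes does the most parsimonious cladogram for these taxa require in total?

Character polarity is set by the outgroup: the derived state is whichever differs from the outgroup's state, so for keeled scales, prehensile tail the derived state is '0', and for the remaining characters it is '1'.
gular pouch (state '1') occurs in Alpha and Beta but conflicts with the nesting implied by the other characters — most parsimoniously interpreted as homoplasy.
Only Beta, Eta, and Gamma show the derived state '1' for fused pelvic girdle, supporting them as a clade.
keeled scales: derived state '0' in Beta and Gamma only — synapomorphy for {Beta, Gamma}.
stem photosynthetic (derived state '1') is unique to Gamma (autapomorphy; uninformative for grouping).
prehensile tail: derived state '0' in Alpha only — an autapomorphy, so it tells us nothing about relationships among taxa.
Most parsimonious ingroup topology: (Alpha,((Gamma,Beta),Eta)).
Changes per character on this tree: gular pouch: 2; fused pelvic girdle: 1; keeled scales: 1; stem photosynthetic: 1; prehensile tail: 1.
Total = 6.

6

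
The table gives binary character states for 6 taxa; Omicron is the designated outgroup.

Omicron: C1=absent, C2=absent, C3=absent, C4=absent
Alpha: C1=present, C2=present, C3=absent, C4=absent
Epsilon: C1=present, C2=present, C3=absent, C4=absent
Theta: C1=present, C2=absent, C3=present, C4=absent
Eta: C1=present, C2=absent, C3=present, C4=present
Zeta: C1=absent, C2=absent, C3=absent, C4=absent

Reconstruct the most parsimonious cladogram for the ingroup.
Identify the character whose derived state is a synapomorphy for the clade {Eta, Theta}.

The outgroup has state 'absent' for every character, so 'present' is the derived state throughout.
C1: derived state 'present' in Alpha, Epsilon, Eta, and Theta only — synapomorphy for {Alpha, Epsilon, Eta, Theta}.
Only Alpha and Epsilon show the derived state 'present' for C2, supporting them as a clade.
C3: derived state 'present' in Eta and Theta only — synapomorphy for {Eta, Theta}.
C4 (derived state 'present') is unique to Eta (autapomorphy; uninformative for grouping).
Most parsimonious ingroup topology: (((Alpha,Epsilon),(Theta,Eta)),Zeta).
The clade {Eta, Theta} is supported by C3: its derived state 'present' occurs in exactly those taxa and in no other taxon (including the outgroup).

C3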